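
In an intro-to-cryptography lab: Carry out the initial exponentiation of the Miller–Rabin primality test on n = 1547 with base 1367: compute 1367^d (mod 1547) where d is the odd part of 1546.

n − 1 = 1546 = 2^1 · 773, so s = 1 and d = 773.
1367^773 mod 1547 = 487.

487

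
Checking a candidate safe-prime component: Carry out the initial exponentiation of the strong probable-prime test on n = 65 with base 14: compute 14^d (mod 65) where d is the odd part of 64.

14

n − 1 = 64 = 2^6 · 1, so s = 6 and d = 1.
14^1 mod 65 = 14.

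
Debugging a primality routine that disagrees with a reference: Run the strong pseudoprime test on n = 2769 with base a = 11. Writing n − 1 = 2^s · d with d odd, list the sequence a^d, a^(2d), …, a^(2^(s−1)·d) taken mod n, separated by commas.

683, 1297, 1426, 1030

n − 1 = 2768 = 2^4 · 173, so s = 4 and d = 173.
x_0 = 11^173 mod 2769 = 683.
x_1 = 683^2 mod 2769 = 1297.
x_2 = 1297^2 mod 2769 = 1426.
x_3 = 1426^2 mod 2769 = 1030.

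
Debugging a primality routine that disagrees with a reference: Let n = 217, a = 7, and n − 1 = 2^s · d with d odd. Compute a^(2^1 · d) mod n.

70

n − 1 = 216 = 2^3 · 27, so s = 3 and d = 27.
Repeated squaring mod 217: 7^1 ≡ 7, 7^2 ≡ 49, 7^4 ≡ 14, 7^8 ≡ 196, 7^16 ≡ 7.
27 = 16 + 8 + 2 + 1, so 7^27 ≡ 7·196·49·7 ≡ 140 (mod 217).
x_0 = 140.
x_1 = 140^2 mod 217 = 70.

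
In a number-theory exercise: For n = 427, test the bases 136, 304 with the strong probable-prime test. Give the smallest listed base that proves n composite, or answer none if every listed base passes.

n − 1 = 426 = 2^1 · 213, so s = 1 and d = 213.
Base 136: x_0 = 136^213 mod 427 = 426. x_0 = 426 ≡ −1, so 136 is not a witness.
Base 304: x_0 = 304^213 mod 427 = 426. x_0 = 426 ≡ −1, so 304 is not a witness.
No listed base is a witness for 427.

none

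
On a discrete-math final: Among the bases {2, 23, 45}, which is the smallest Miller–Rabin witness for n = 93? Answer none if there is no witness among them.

n − 1 = 92 = 2^2 · 23, so s = 2 and d = 23.
Base 2: x_0 = 2^23 mod 93 = 8. x_0 is neither 1 nor 92, so continue squaring. x_1 = 8^2 mod 93 = 64. Reached i = s−1 = 1 without hitting −1: 2 is a Miller–Rabin witness and 93 is composite.
Base 23: x_0 = 23^23 mod 93 = 77. x_0 is neither 1 nor 92, so continue squaring. x_1 = 77^2 mod 93 = 70. Reached i = s−1 = 1 without hitting −1: 23 is a Miller–Rabin witness and 93 is composite.
Base 45: x_0 = 45^23 mod 93 = 18. x_0 is neither 1 nor 92, so continue squaring. x_1 = 18^2 mod 93 = 45. Reached i = s−1 = 1 without hitting −1: 45 is a Miller–Rabin witness and 93 is composite.
The smallest witness among the given bases is 2.

2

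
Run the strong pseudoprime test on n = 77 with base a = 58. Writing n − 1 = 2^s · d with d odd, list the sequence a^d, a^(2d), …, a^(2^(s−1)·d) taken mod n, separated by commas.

37, 60

n − 1 = 76 = 2^2 · 19, so s = 2 and d = 19.
x_0 = 58^19 mod 77 = 37.
x_1 = 37^2 mod 77 = 60.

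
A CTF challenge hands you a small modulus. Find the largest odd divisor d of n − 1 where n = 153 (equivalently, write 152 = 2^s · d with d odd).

Halving: 152 → 76 → 38 → 19; 19 is odd.
So 152 = 2^3 · 19.

19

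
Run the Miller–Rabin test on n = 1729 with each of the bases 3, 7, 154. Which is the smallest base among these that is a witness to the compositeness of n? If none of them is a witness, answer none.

n − 1 = 1728 = 2^6 · 27, so s = 6 and d = 27.
Base 3: x_0 = 3^27 mod 1729 = 664. x_0 is neither 1 nor 1728, so continue squaring. x_1 = 664^2 mod 1729 = 1. x_1 = 1 but x_0 ≠ ±1, a nontrivial square root of 1 — 3 is a witness and 1729 is composite.
Base 7: x_0 = 7^27 mod 1729 = 343. x_0 is neither 1 nor 1728, so continue squaring. x_1 = 343^2 mod 1729 = 77. x_2 = 77^2 mod 1729 = 742. x_3 = 742^2 mod 1729 = 742. x_4 = 742^2 mod 1729 = 742. x_5 = 742^2 mod 1729 = 742. Reached i = s−1 = 5 without hitting −1: 7 is a Miller–Rabin witness and 1729 is composite.
Base 154: x_0 = 154^27 mod 1729 = 1253. x_0 is neither 1 nor 1728, so continue squaring. x_1 = 1253^2 mod 1729 = 77. x_2 = 77^2 mod 1729 = 742. x_3 = 742^2 mod 1729 = 742. x_4 = 742^2 mod 1729 = 742. x_5 = 742^2 mod 1729 = 742. Reached i = s−1 = 5 without hitting −1: 154 is a Miller–Rabin witness and 1729 is composite.
The smallest witness among the given bases is 3.

3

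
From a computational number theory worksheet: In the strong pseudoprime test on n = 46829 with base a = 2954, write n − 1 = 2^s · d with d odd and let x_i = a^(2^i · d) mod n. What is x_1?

n − 1 = 46828 = 2^2 · 11707, so s = 2 and d = 11707.
x_0 = 2954^11707 mod 46829 = 1082.
x_1 = 1082^2 mod 46829 = 46828.

46828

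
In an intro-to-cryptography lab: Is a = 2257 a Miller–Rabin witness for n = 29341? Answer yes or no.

yes

n − 1 = 29340 = 2^2 · 7335, so s = 2 and d = 7335.
x_0 = 2257^7335 mod 29341 = 27084.
x_0 is neither 1 nor 29340, so continue squaring.
x_1 = 27084^2 mod 29341 = 18056.
Reached i = s−1 = 1 without hitting −1: 2257 is a Miller–Rabin witness and 29341 is composite.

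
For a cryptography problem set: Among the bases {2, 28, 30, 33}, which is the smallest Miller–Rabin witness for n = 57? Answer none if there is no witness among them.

n − 1 = 56 = 2^3 · 7, so s = 3 and d = 7.
Base 2: x_0 = 2^7 mod 57 = 14. x_0 is neither 1 nor 56, so continue squaring. x_1 = 14^2 mod 57 = 25. x_2 = 25^2 mod 57 = 55. Reached i = s−1 = 2 without hitting −1: 2 is a Miller–Rabin witness and 57 is composite.
Base 28: x_0 = 28^7 mod 57 = 4. x_0 is neither 1 nor 56, so continue squaring. x_1 = 4^2 mod 57 = 16. x_2 = 16^2 mod 57 = 28. Reached i = s−1 = 2 without hitting −1: 28 is a Miller–Rabin witness and 57 is composite.
Base 30: x_0 = 30^7 mod 57 = 30. x_0 is neither 1 nor 56, so continue squaring. x_1 = 30^2 mod 57 = 45. x_2 = 45^2 mod 57 = 30. Reached i = s−1 = 2 without hitting −1: 30 is a Miller–Rabin witness and 57 is composite.
Base 33: x_0 = 33^7 mod 57 = 3. x_0 is neither 1 nor 56, so continue squaring. x_1 = 3^2 mod 57 = 9. x_2 = 9^2 mod 57 = 24. Reached i = s−1 = 2 without hitting −1: 33 is a Miller–Rabin witness and 57 is composite.
The smallest witness among the given bases is 2.

2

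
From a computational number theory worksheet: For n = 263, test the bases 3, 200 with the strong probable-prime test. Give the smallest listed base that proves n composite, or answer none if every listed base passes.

none

n − 1 = 262 = 2^1 · 131, so s = 1 and d = 131.
Base 3: x_0 = 3^131 mod 263 = 1. x_0 = 1, so 3 is not a witness.
Base 200: x_0 = 200^131 mod 263 = 1. x_0 = 1, so 200 is not a witness.
No listed base is a witness for 263.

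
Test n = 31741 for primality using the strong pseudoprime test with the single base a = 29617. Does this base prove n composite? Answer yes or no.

no

n − 1 = 31740 = 2^2 · 7935, so s = 2 and d = 7935.
x_0 = 29617^7935 mod 31741 = 19676.
x_0 is neither 1 nor 31740, so continue squaring.
x_1 = 19676^2 mod 31741 = 31740.
x_1 ≡ −1, so 29617 is not a witness.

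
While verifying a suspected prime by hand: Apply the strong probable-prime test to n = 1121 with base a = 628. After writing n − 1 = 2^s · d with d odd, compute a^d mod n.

n − 1 = 1120 = 2^5 · 35, so s = 5 and d = 35.
Repeated squaring mod 1121: 628^1 ≡ 628, 628^2 ≡ 913, 628^4 ≡ 666, 628^8 ≡ 761, 628^16 ≡ 685, 628^32 ≡ 647.
35 = 32 + 2 + 1, so 628^35 ≡ 647·913·628 ≡ 704 (mod 1121).

704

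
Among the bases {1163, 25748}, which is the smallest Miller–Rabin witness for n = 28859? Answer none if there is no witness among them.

n − 1 = 28858 = 2^1 · 14429, so s = 1 and d = 14429.
Base 1163: x_0 = 1163^14429 mod 28859 = 28858. x_0 = 28858 ≡ −1, so 1163 is not a witness.
Base 25748: x_0 = 25748^14429 mod 28859 = 28858. x_0 = 28858 ≡ −1, so 25748 is not a witness.
No listed base is a witness for 28859.

none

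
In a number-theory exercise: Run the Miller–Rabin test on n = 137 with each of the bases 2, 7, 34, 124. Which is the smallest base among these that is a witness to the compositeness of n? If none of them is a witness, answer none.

n − 1 = 136 = 2^3 · 17, so s = 3 and d = 17.
Base 2: x_0 = 2^17 mod 137 = 100. x_0 is neither 1 nor 136, so continue squaring. x_1 = 100^2 mod 137 = 136. x_1 ≡ −1, so 2 is not a witness.
Base 7: x_0 = 7^17 mod 137 = 100. x_0 is neither 1 nor 136, so continue squaring. x_1 = 100^2 mod 137 = 136. x_1 ≡ −1, so 7 is not a witness.
Base 34: x_0 = 34^17 mod 137 = 1. x_0 = 1, so 34 is not a witness.
Base 124: x_0 = 124^17 mod 137 = 10. x_0 is neither 1 nor 136, so continue squaring. x_1 = 10^2 mod 137 = 100. x_2 = 100^2 mod 137 = 136. x_2 ≡ −1, so 124 is not a witness.
No listed base is a witness for 137.

none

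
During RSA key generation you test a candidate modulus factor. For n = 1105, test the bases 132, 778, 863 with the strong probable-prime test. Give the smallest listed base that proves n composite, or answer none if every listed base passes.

n − 1 = 1104 = 2^4 · 69, so s = 4 and d = 69.
Base 132: x_0 = 132^69 mod 1105 = 642. x_0 is neither 1 nor 1104, so continue squaring. x_1 = 642^2 mod 1105 = 1104. x_1 ≡ −1, so 132 is not a witness.
Base 778: x_0 = 778^69 mod 1105 = 268. x_0 is neither 1 nor 1104, so continue squaring. x_1 = 268^2 mod 1105 = 1104. x_1 ≡ −1, so 778 is not a witness.
Base 863: x_0 = 863^69 mod 1105 = 863. x_0 is neither 1 nor 1104, so continue squaring. x_1 = 863^2 mod 1105 = 1104. x_1 ≡ −1, so 863 is not a witness.
No listed base is a witness for 1105.

none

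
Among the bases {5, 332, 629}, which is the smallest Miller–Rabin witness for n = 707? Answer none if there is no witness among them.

5

n − 1 = 706 = 2^1 · 353, so s = 1 and d = 353.
Base 5: x_0 = 5^353 mod 707 = 24. x_0 ∉ {1, 706} and s = 1, so 5 is a Miller–Rabin witness and 707 is composite.
Base 332: x_0 = 332^353 mod 707 = 558. x_0 ∉ {1, 706} and s = 1, so 332 is a Miller–Rabin witness and 707 is composite.
Base 629: x_0 = 629^353 mod 707 = 552. x_0 ∉ {1, 706} and s = 1, so 629 is a Miller–Rabin witness and 707 is composite.
The smallest witness among the given bases is 5.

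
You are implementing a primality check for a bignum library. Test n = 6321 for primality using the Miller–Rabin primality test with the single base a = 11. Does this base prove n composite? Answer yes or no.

yes

n − 1 = 6320 = 2^4 · 395, so s = 4 and d = 395.
x_0 = 11^395 mod 6321 = 1073.
x_0 is neither 1 nor 6320, so continue squaring.
x_1 = 1073^2 mod 6321 = 907.
x_2 = 907^2 mod 6321 = 919.
x_3 = 919^2 mod 6321 = 3868.
Reached i = s−1 = 3 without hitting −1: 11 is a Miller–Rabin witness and 6321 is composite.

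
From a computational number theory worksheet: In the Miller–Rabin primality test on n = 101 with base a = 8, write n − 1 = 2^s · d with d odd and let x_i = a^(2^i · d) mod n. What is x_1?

100

n − 1 = 100 = 2^2 · 25, so s = 2 and d = 25.
x_0 = 8^25 mod 101 = 91.
x_1 = 91^2 mod 101 = 100.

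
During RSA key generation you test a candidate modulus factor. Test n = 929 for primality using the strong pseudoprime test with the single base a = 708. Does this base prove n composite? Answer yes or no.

no

n − 1 = 928 = 2^5 · 29, so s = 5 and d = 29.
x_0 = 708^29 mod 929 = 46.
x_0 is neither 1 nor 928, so continue squaring.
x_1 = 46^2 mod 929 = 258.
x_2 = 258^2 mod 929 = 605.
x_3 = 605^2 mod 929 = 928.
x_3 ≡ −1, so 708 is not a witness.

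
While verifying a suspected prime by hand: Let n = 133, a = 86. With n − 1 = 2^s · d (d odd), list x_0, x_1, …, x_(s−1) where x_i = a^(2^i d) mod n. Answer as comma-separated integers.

8, 64

n − 1 = 132 = 2^2 · 33, so s = 2 and d = 33.
x_0 = 86^33 mod 133 = 8.
x_1 = 8^2 mod 133 = 64.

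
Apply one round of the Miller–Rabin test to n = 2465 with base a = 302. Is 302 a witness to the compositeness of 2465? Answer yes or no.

no

n − 1 = 2464 = 2^5 · 77, so s = 5 and d = 77.
x_0 = 302^77 mod 2465 = 302.
x_0 is neither 1 nor 2464, so continue squaring.
x_1 = 302^2 mod 2465 = 2464.
x_1 ≡ −1, so 302 is not a witness.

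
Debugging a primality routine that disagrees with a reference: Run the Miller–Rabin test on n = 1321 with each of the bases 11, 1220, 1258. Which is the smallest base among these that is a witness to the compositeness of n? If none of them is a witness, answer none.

none

n − 1 = 1320 = 2^3 · 165, so s = 3 and d = 165.
Base 11: x_0 = 11^165 mod 1321 = 1. x_0 = 1, so 11 is not a witness.
Base 1220: x_0 = 1220^165 mod 1321 = 950. x_0 is neither 1 nor 1320, so continue squaring. x_1 = 950^2 mod 1321 = 257. x_2 = 257^2 mod 1321 = 1320. x_2 ≡ −1, so 1220 is not a witness.
Base 1258: x_0 = 1258^165 mod 1321 = 371. x_0 is neither 1 nor 1320, so continue squaring. x_1 = 371^2 mod 1321 = 257. x_2 = 257^2 mod 1321 = 1320. x_2 ≡ −1, so 1258 is not a witness.
No listed base is a witness for 1321.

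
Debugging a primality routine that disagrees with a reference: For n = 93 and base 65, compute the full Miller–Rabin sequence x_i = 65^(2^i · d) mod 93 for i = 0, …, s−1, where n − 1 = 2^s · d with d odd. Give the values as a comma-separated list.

n − 1 = 92 = 2^2 · 23, so s = 2 and d = 23.
x_0 = 65^23 mod 93 = 11.
x_1 = 11^2 mod 93 = 28.

11, 28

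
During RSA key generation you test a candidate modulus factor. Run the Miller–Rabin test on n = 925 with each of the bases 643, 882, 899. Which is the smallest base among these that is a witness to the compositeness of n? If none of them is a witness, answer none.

n − 1 = 924 = 2^2 · 231, so s = 2 and d = 231.
Base 643: x_0 = 643^231 mod 925 = 857. x_0 is neither 1 nor 924, so continue squaring. x_1 = 857^2 mod 925 = 924. x_1 ≡ −1, so 643 is not a witness.
Base 882: x_0 = 882^231 mod 925 = 43. x_0 is neither 1 nor 924, so continue squaring. x_1 = 43^2 mod 925 = 924. x_1 ≡ −1, so 882 is not a witness.
Base 899: x_0 = 899^231 mod 925 = 924. x_0 = 924 ≡ −1, so 899 is not a witness.
No listed base is a witness for 925.

none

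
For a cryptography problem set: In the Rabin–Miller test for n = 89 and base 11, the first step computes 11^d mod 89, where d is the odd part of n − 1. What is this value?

n − 1 = 88 = 2^3 · 11, so s = 3 and d = 11.
Repeated squaring mod 89: 11^1 ≡ 11, 11^2 ≡ 32, 11^4 ≡ 45, 11^8 ≡ 67.
11 = 8 + 2 + 1, so 11^11 ≡ 67·32·11 ≡ 88 (mod 89).

88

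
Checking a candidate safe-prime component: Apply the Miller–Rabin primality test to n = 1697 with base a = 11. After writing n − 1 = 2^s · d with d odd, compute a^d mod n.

1696

n − 1 = 1696 = 2^5 · 53, so s = 5 and d = 53.
Repeated squaring mod 1697: 11^1 ≡ 11, 11^2 ≡ 121, 11^4 ≡ 1065, 11^8 ≡ 629, 11^16 ≡ 240, 11^32 ≡ 1599.
53 = 32 + 16 + 4 + 1, so 11^53 ≡ 1599·240·1065·11 ≡ 1696 (mod 1697).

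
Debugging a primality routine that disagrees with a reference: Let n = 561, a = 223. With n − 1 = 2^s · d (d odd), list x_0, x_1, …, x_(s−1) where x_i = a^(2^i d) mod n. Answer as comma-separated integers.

331, 166, 67, 1

n − 1 = 560 = 2^4 · 35, so s = 4 and d = 35.
x_0 = 223^35 mod 561 = 331.
x_1 = 331^2 mod 561 = 166.
x_2 = 166^2 mod 561 = 67.
x_3 = 67^2 mod 561 = 1.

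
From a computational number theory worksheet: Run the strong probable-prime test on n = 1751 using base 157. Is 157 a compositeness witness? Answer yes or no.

yes

n − 1 = 1750 = 2^1 · 875, so s = 1 and d = 875.
Repeated squaring mod 1751: 157^1 ≡ 157, 157^2 ≡ 135, 157^4 ≡ 715, 157^8 ≡ 1684, 157^16 ≡ 987, 157^32 ≡ 613, 157^64 ≡ 1055, 157^128 ≡ 1140, 157^256 ≡ 358, 157^512 ≡ 341.
875 = 512 + 256 + 64 + 32 + 8 + 2 + 1, so 157^875 ≡ 341·358·1055·613·1684·135·157 ≡ 1509 (mod 1751).
x_0 = 157^875 mod 1751 = 1509.
x_0 ∉ {1, 1750} and s = 1, so 157 is a Miller–Rabin witness and 1751 is composite.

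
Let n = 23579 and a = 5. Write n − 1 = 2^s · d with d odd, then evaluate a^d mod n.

10492

n − 1 = 23578 = 2^1 · 11789, so s = 1 and d = 11789.
5^11789 mod 23579 = 10492.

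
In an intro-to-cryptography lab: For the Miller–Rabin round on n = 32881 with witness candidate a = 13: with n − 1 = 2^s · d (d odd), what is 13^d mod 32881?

n − 1 = 32880 = 2^4 · 2055, so s = 4 and d = 2055.
13^2055 mod 32881 = 7304.

7304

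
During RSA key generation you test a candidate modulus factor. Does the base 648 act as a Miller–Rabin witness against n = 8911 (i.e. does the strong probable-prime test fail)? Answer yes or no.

yes

n − 1 = 8910 = 2^1 · 4455, so s = 1 and d = 4455.
x_0 = 648^4455 mod 8911 = 6364.
x_0 ∉ {1, 8910} and s = 1, so 648 is a Miller–Rabin witness and 8911 is composite.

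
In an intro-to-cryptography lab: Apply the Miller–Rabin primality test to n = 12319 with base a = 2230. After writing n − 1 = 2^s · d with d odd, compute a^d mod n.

n − 1 = 12318 = 2^1 · 6159, so s = 1 and d = 6159.
2230^6159 mod 12319 = 581.

581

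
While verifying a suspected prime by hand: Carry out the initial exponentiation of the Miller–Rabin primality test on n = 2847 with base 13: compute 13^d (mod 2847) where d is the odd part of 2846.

1300

n − 1 = 2846 = 2^1 · 1423, so s = 1 and d = 1423.
Repeated squaring mod 2847: 13^1 ≡ 13, 13^2 ≡ 169, 13^4 ≡ 91, 13^8 ≡ 2587, 13^16 ≡ 2119, 13^32 ≡ 442, 13^64 ≡ 1768, 13^128 ≡ 2665, 13^256 ≡ 1807, 13^512 ≡ 2587, 13^1024 ≡ 2119.
1423 = 1024 + 256 + 128 + 8 + 4 + 2 + 1, so 13^1423 ≡ 2119·1807·2665·2587·91·169·13 ≡ 1300 (mod 2847).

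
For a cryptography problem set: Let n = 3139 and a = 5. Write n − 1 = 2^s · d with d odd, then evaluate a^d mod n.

n − 1 = 3138 = 2^1 · 1569, so s = 1 and d = 1569.
5^1569 mod 3139 = 567.

567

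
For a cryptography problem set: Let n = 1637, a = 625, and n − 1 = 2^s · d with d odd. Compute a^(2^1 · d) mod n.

1

n − 1 = 1636 = 2^2 · 409, so s = 2 and d = 409.
Repeated squaring mod 1637: 625^1 ≡ 625, 625^2 ≡ 1019, 625^4 ≡ 503, 625^8 ≡ 911, 625^16 ≡ 1599, 625^32 ≡ 1444, 625^64 ≡ 1235, 625^128 ≡ 1178, 625^256 ≡ 1145.
409 = 256 + 128 + 16 + 8 + 1, so 625^409 ≡ 1145·1178·1599·911·625 ≡ 1 (mod 1637).
x_0 = 1.
x_1 = 1^2 mod 1637 = 1.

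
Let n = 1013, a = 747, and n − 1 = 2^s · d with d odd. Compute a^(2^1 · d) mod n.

n − 1 = 1012 = 2^2 · 253, so s = 2 and d = 253.
x_0 = 747^253 mod 1013 = 1012.
x_1 = 1012^2 mod 1013 = 1.

1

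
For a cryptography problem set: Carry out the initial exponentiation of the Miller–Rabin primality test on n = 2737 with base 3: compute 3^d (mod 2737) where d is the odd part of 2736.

n − 1 = 2736 = 2^4 · 171, so s = 4 and d = 171.
3^171 mod 2737 = 1350.

1350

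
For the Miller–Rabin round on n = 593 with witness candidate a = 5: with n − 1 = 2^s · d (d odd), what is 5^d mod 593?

471

n − 1 = 592 = 2^4 · 37, so s = 4 and d = 37.
5^37 mod 593 = 471.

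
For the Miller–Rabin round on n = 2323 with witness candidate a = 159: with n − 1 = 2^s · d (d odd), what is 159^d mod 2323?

258

n − 1 = 2322 = 2^1 · 1161, so s = 1 and d = 1161.
159^1161 mod 2323 = 258.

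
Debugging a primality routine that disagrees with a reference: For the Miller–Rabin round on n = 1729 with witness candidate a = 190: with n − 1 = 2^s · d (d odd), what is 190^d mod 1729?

n − 1 = 1728 = 2^6 · 27, so s = 6 and d = 27.
Repeated squaring mod 1729: 190^1 ≡ 190, 190^2 ≡ 1520, 190^4 ≡ 456, 190^8 ≡ 456, 190^16 ≡ 456.
27 = 16 + 8 + 2 + 1, so 190^27 ≡ 456·456·1520·190 ≡ 57 (mod 1729).

57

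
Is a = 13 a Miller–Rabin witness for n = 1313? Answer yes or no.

n − 1 = 1312 = 2^5 · 41, so s = 5 and d = 41.
x_0 = 13^41 mod 1313 = 468.
x_0 is neither 1 nor 1312, so continue squaring.
x_1 = 468^2 mod 1313 = 1066.
x_2 = 1066^2 mod 1313 = 611.
x_3 = 611^2 mod 1313 = 429.
x_4 = 429^2 mod 1313 = 221.
Reached i = s−1 = 4 without hitting −1: 13 is a Miller–Rabin witness and 1313 is composite.

yes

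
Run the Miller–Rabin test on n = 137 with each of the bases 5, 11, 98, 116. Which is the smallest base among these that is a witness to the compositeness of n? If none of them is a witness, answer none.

n − 1 = 136 = 2^3 · 17, so s = 3 and d = 17.
Base 5: x_0 = 5^17 mod 137 = 96. x_0 is neither 1 nor 136, so continue squaring. x_1 = 96^2 mod 137 = 37. x_2 = 37^2 mod 137 = 136. x_2 ≡ −1, so 5 is not a witness.
Base 11: x_0 = 11^17 mod 137 = 100. x_0 is neither 1 nor 136, so continue squaring. x_1 = 100^2 mod 137 = 136. x_1 ≡ −1, so 11 is not a witness.
Base 98: x_0 = 98^17 mod 137 = 37. x_0 is neither 1 nor 136, so continue squaring. x_1 = 37^2 mod 137 = 136. x_1 ≡ −1, so 98 is not a witness.
Base 116: x_0 = 116^17 mod 137 = 41. x_0 is neither 1 nor 136, so continue squaring. x_1 = 41^2 mod 137 = 37. x_2 = 37^2 mod 137 = 136. x_2 ≡ −1, so 116 is not a witness.
No listed base is a witness for 137.

none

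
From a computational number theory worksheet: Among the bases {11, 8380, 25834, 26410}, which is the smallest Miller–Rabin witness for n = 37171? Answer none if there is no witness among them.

none

n − 1 = 37170 = 2^1 · 18585, so s = 1 and d = 18585.
Base 11: x_0 = 11^18585 mod 37171 = 1. x_0 = 1, so 11 is not a witness.
Base 8380: x_0 = 8380^18585 mod 37171 = 37170. x_0 = 37170 ≡ −1, so 8380 is not a witness.
Base 25834: x_0 = 25834^18585 mod 37171 = 1. x_0 = 1, so 25834 is not a witness.
Base 26410: x_0 = 26410^18585 mod 37171 = 1. x_0 = 1, so 26410 is not a witness.
No listed base is a witness for 37171.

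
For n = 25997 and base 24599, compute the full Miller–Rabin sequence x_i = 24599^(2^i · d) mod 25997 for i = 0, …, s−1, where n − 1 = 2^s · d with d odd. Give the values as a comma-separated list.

16869, 25996

n − 1 = 25996 = 2^2 · 6499, so s = 2 and d = 6499.
x_0 = 24599^6499 mod 25997 = 16869.
x_1 = 16869^2 mod 25997 = 25996.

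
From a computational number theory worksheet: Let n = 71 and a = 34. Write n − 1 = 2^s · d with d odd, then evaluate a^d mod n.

n − 1 = 70 = 2^1 · 35, so s = 1 and d = 35.
34^35 mod 71 = 70.

70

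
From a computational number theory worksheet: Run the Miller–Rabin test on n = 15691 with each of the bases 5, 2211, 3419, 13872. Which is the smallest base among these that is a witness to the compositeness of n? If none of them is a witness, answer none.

n − 1 = 15690 = 2^1 · 7845, so s = 1 and d = 7845.
Base 5: x_0 = 5^7845 mod 15691 = 3125. x_0 ∉ {1, 15690} and s = 1, so 5 is a Miller–Rabin witness and 15691 is composite.
Base 2211: x_0 = 2211^7845 mod 15691 = 14587. x_0 ∉ {1, 15690} and s = 1, so 2211 is a Miller–Rabin witness and 15691 is composite.
Base 3419: x_0 = 3419^7845 mod 15691 = 1443. x_0 ∉ {1, 15690} and s = 1, so 3419 is a Miller–Rabin witness and 15691 is composite.
Base 13872: x_0 = 13872^7845 mod 15691 = 15640. x_0 ∉ {1, 15690} and s = 1, so 13872 is a Miller–Rabin witness and 15691 is composite.
The smallest witness among the given bases is 5.

5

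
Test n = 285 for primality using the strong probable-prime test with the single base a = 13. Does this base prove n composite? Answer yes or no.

yes

n − 1 = 284 = 2^2 · 71, so s = 2 and d = 71.
Repeated squaring mod 285: 13^1 ≡ 13, 13^2 ≡ 169, 13^4 ≡ 61, 13^8 ≡ 16, 13^16 ≡ 256, 13^32 ≡ 271, 13^64 ≡ 196.
71 = 64 + 4 + 2 + 1, so 13^71 ≡ 196·61·169·13 ≡ 22 (mod 285).
x_0 = 13^71 mod 285 = 22.
x_0 is neither 1 nor 284, so continue squaring.
x_1 = 22^2 mod 285 = 199.
Reached i = s−1 = 1 without hitting −1: 13 is a Miller–Rabin witness and 285 is composite.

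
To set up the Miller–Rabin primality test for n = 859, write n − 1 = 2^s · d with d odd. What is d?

429

Halving: 858 → 429; 429 is odd.
So 858 = 2^1 · 429.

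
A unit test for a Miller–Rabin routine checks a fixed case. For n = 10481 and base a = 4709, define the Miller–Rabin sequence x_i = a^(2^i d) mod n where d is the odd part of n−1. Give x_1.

3687

n − 1 = 10480 = 2^4 · 655, so s = 4 and d = 655.
x_0 = 4709^655 mod 10481 = 157.
x_1 = 157^2 mod 10481 = 3687.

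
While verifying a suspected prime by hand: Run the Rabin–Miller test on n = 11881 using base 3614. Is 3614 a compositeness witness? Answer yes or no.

n − 1 = 11880 = 2^3 · 1485, so s = 3 and d = 1485.
Repeated squaring mod 11881: 3614^1 ≡ 3614, 3614^2 ≡ 3777, 3614^4 ≡ 8529, 3614^8 ≡ 8359, 3614^16 ≡ 720, 3614^32 ≡ 7517, 3614^64 ≡ 11134, 3614^128 ≡ 11483, 3614^256 ≡ 3951, 3614^512 ≡ 10648, 3614^1024 ≡ 11402.
1485 = 1024 + 256 + 128 + 64 + 8 + 4 + 1, so 3614^1485 ≡ 11402·3951·11483·11134·8359·8529·3614 ≡ 9014 (mod 11881).
x_0 = 3614^1485 mod 11881 = 9014.
x_0 is neither 1 nor 11880, so continue squaring.
x_1 = 9014^2 mod 11881 = 9918.
x_2 = 9918^2 mod 11881 = 3925.
Reached i = s−1 = 2 without hitting −1: 3614 is a Miller–Rabin witness and 11881 is composite.

yes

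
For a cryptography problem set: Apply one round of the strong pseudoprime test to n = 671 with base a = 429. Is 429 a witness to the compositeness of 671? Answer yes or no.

n − 1 = 670 = 2^1 · 335, so s = 1 and d = 335.
Repeated squaring mod 671: 429^1 ≡ 429, 429^2 ≡ 187, 429^4 ≡ 77, 429^8 ≡ 561, 429^16 ≡ 22, 429^32 ≡ 484, 429^64 ≡ 77, 429^128 ≡ 561, 429^256 ≡ 22.
335 = 256 + 64 + 8 + 4 + 2 + 1, so 429^335 ≡ 22·77·561·77·187·429 ≡ 517 (mod 671).
x_0 = 429^335 mod 671 = 517.
x_0 ∉ {1, 670} and s = 1, so 429 is a Miller–Rabin witness and 671 is composite.

yes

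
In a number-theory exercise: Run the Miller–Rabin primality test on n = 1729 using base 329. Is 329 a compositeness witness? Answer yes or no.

yes

n − 1 = 1728 = 2^6 · 27, so s = 6 and d = 27.
Repeated squaring mod 1729: 329^1 ≡ 329, 329^2 ≡ 1043, 329^4 ≡ 308, 329^8 ≡ 1498, 329^16 ≡ 1491.
27 = 16 + 8 + 2 + 1, so 329^27 ≡ 1491·1498·1043·329 ≡ 77 (mod 1729).
x_0 = 329^27 mod 1729 = 77.
x_0 is neither 1 nor 1728, so continue squaring.
x_1 = 77^2 mod 1729 = 742.
x_2 = 742^2 mod 1729 = 742.
x_3 = 742^2 mod 1729 = 742.
x_4 = 742^2 mod 1729 = 742.
x_5 = 742^2 mod 1729 = 742.
Reached i = s−1 = 5 without hitting −1: 329 is a Miller–Rabin witness and 1729 is composite.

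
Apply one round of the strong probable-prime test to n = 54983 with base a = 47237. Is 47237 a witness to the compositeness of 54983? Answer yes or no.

no

n − 1 = 54982 = 2^1 · 27491, so s = 1 and d = 27491.
x_0 = 47237^27491 mod 54983 = 54982.
x_0 = 54982 ≡ −1, so 47237 is not a witness.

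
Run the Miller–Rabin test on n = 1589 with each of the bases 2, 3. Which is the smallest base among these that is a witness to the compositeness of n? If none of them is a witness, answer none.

n − 1 = 1588 = 2^2 · 397, so s = 2 and d = 397.
Base 2: x_0 = 2^397 mod 1589 = 1332. x_0 is neither 1 nor 1588, so continue squaring. x_1 = 1332^2 mod 1589 = 900. Reached i = s−1 = 1 without hitting −1: 2 is a Miller–Rabin witness and 1589 is composite.
Base 3: x_0 = 3^397 mod 1589 = 304. x_0 is neither 1 nor 1588, so continue squaring. x_1 = 304^2 mod 1589 = 254. Reached i = s−1 = 1 without hitting −1: 3 is a Miller–Rabin witness and 1589 is composite.
The smallest witness among the given bases is 2.

2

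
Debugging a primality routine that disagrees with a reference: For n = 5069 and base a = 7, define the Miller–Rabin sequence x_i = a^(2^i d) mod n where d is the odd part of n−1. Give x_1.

n − 1 = 5068 = 2^2 · 1267, so s = 2 and d = 1267.
x_0 = 7^1267 mod 5069 = 3031.
x_1 = 3031^2 mod 5069 = 1933.

1933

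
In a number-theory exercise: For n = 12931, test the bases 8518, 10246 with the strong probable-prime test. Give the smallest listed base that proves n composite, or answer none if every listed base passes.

n − 1 = 12930 = 2^1 · 6465, so s = 1 and d = 6465.
Base 8518: x_0 = 8518^6465 mod 12931 = 10142. x_0 ∉ {1, 12930} and s = 1, so 8518 is a Miller–Rabin witness and 12931 is composite.
Base 10246: x_0 = 10246^6465 mod 12931 = 8591. x_0 ∉ {1, 12930} and s = 1, so 10246 is a Miller–Rabin witness and 12931 is composite.
The smallest witness among the given bases is 8518.

8518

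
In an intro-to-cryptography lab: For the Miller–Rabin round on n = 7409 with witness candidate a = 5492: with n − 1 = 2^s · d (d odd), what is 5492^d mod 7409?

5554

n − 1 = 7408 = 2^4 · 463, so s = 4 and d = 463.
Repeated squaring mod 7409: 5492^1 ≡ 5492, 5492^2 ≡ 25, 5492^4 ≡ 625, 5492^8 ≡ 5357, 5492^16 ≡ 2392, 5492^32 ≡ 1916, 5492^64 ≡ 3601, 5492^128 ≡ 1451, 5492^256 ≡ 1245.
463 = 256 + 128 + 64 + 8 + 4 + 2 + 1, so 5492^463 ≡ 1245·1451·3601·5357·625·25·5492 ≡ 5554 (mod 7409).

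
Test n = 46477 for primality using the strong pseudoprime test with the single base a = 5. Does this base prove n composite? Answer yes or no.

no

n − 1 = 46476 = 2^2 · 11619, so s = 2 and d = 11619.
Repeated squaring mod 46477: 5^1 ≡ 5, 5^2 ≡ 25, 5^4 ≡ 625, 5^8 ≡ 18809, 5^16 ≡ 42034, 5^32 ≡ 34001, 5^64 ≡ 45580, 5^128 ≡ 14500, 5^256 ≡ 34529, 5^512 ≡ 23837, 5^1024 ≡ 21244, 5^2048 ≡ 15866, 5^4096 ≡ 10524, 5^8192 ≡ 46362.
11619 = 8192 + 2048 + 1024 + 256 + 64 + 32 + 2 + 1, so 5^11619 ≡ 46362·15866·21244·34529·45580·34001·25·5 ≡ 7247 (mod 46477).
x_0 = 5^11619 mod 46477 = 7247.
x_0 is neither 1 nor 46476, so continue squaring.
x_1 = 7247^2 mod 46477 = 46476.
x_1 ≡ −1, so 5 is not a witness.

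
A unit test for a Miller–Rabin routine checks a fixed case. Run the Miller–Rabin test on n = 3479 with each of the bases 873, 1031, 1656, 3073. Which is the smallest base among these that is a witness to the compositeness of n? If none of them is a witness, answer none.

873

n − 1 = 3478 = 2^1 · 1739, so s = 1 and d = 1739.
Base 873: x_0 = 873^1739 mod 3479 = 2264. x_0 ∉ {1, 3478} and s = 1, so 873 is a Miller–Rabin witness and 3479 is composite.
Base 1031: x_0 = 1031^1739 mod 3479 = 1663. x_0 ∉ {1, 3478} and s = 1, so 1031 is a Miller–Rabin witness and 3479 is composite.
Base 1656: x_0 = 1656^1739 mod 3479 = 1801. x_0 ∉ {1, 3478} and s = 1, so 1656 is a Miller–Rabin witness and 3479 is composite.
Base 3073: x_0 = 3073^1739 mod 3479 = 2107. x_0 ∉ {1, 3478} and s = 1, so 3073 is a Miller–Rabin witness and 3479 is composite.
The smallest witness among the given bases is 873.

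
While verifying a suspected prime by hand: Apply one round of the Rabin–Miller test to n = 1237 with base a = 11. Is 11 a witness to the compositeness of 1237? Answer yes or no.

no

n − 1 = 1236 = 2^2 · 309, so s = 2 and d = 309.
x_0 = 11^309 mod 1237 = 1236.
x_0 = 1236 ≡ −1, so 11 is not a witness.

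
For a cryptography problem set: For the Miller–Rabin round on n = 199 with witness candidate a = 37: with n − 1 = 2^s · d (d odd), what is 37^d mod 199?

198

n − 1 = 198 = 2^1 · 99, so s = 1 and d = 99.
37^99 mod 199 = 198.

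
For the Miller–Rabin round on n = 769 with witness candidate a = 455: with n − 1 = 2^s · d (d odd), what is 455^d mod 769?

27

n − 1 = 768 = 2^8 · 3, so s = 8 and d = 3.
455^3 mod 769 = 27.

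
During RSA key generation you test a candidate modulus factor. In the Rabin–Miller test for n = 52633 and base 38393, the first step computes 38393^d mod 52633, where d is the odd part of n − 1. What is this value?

27397

n − 1 = 52632 = 2^3 · 6579, so s = 3 and d = 6579.
Repeated squaring mod 52633: 38393^1 ≡ 38393, 38393^2 ≡ 35284, 38393^4 ≡ 32307, 38393^8 ≡ 29859, 38393^16 ≡ 9494, 38393^32 ≡ 28340, 38393^64 ≡ 28653, 38393^128 ≡ 24875, 38393^256 ≡ 12077, 38393^512 ≡ 7886, 38393^1024 ≡ 29423, 38393^2048 ≡ 5345, 38393^4096 ≡ 41939.
6579 = 4096 + 2048 + 256 + 128 + 32 + 16 + 2 + 1, so 38393^6579 ≡ 41939·5345·12077·24875·28340·9494·35284·38393 ≡ 27397 (mod 52633).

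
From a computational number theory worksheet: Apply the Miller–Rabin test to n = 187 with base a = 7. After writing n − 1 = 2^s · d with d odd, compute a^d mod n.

n − 1 = 186 = 2^1 · 93, so s = 1 and d = 93.
7^93 mod 187 = 57.

57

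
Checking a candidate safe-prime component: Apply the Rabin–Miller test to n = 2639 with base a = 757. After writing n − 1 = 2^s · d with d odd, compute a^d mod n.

2115

n − 1 = 2638 = 2^1 · 1319, so s = 1 and d = 1319.
Repeated squaring mod 2639: 757^1 ≡ 757, 757^2 ≡ 386, 757^4 ≡ 1212, 757^8 ≡ 1660, 757^16 ≡ 484, 757^32 ≡ 2024, 757^64 ≡ 848, 757^128 ≡ 1296, 757^256 ≡ 1212, 757^512 ≡ 1660, 757^1024 ≡ 484.
1319 = 1024 + 256 + 32 + 4 + 2 + 1, so 757^1319 ≡ 484·1212·2024·1212·386·757 ≡ 2115 (mod 2639).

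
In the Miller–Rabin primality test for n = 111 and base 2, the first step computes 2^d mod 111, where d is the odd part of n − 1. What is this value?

n − 1 = 110 = 2^1 · 55, so s = 1 and d = 55.
Repeated squaring mod 111: 2^1 ≡ 2, 2^2 ≡ 4, 2^4 ≡ 16, 2^8 ≡ 34, 2^16 ≡ 46, 2^32 ≡ 7.
55 = 32 + 16 + 4 + 2 + 1, so 2^55 ≡ 7·46·16·4·2 ≡ 35 (mod 111).

35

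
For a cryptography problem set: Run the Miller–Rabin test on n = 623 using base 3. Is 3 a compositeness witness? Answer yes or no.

yes

n − 1 = 622 = 2^1 · 311, so s = 1 and d = 311.
x_0 = 3^311 mod 623 = 418.
x_0 ∉ {1, 622} and s = 1, so 3 is a Miller–Rabin witness and 623 is composite.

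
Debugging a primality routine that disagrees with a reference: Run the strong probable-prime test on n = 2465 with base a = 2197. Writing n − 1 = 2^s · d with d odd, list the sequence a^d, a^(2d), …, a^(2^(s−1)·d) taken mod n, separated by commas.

n − 1 = 2464 = 2^5 · 77, so s = 5 and d = 77.
x_0 = 2197^77 mod 2465 = 1942.
x_1 = 1942^2 mod 2465 = 2379.
x_2 = 2379^2 mod 2465 = 1.
x_3 = 1^2 mod 2465 = 1.
x_4 = 1^2 mod 2465 = 1.

1942, 2379, 1, 1, 1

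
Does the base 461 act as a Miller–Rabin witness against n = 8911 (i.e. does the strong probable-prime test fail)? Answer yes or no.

yes

n − 1 = 8910 = 2^1 · 4455, so s = 1 and d = 4455.
x_0 = 461^4455 mod 8911 = 2547.
x_0 ∉ {1, 8910} and s = 1, so 461 is a Miller–Rabin witness and 8911 is composite.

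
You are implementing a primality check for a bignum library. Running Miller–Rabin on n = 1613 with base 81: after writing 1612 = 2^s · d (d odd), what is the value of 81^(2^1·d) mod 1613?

1

n − 1 = 1612 = 2^2 · 403, so s = 2 and d = 403.
x_0 = 81^403 mod 1613 = 1.
x_1 = 1^2 mod 1613 = 1.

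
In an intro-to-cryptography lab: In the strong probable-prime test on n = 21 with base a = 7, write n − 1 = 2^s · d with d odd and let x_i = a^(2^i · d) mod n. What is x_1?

7

n − 1 = 20 = 2^2 · 5, so s = 2 and d = 5.
By repeated squaring, 7^5 ≡ 7 (mod 21).
x_0 = 7.
x_1 = 7^2 mod 21 = 7.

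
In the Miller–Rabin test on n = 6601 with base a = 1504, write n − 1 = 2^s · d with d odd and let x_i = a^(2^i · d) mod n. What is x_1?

n − 1 = 6600 = 2^3 · 825, so s = 3 and d = 825.
x_0 = 1504^825 mod 6601 = 3359.
x_1 = 3359^2 mod 6601 = 1772.

1772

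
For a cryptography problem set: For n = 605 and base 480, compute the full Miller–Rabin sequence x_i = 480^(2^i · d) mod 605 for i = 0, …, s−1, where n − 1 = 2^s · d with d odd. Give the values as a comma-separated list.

n − 1 = 604 = 2^2 · 151, so s = 2 and d = 151.
x_0 = 480^151 mod 605 = 535.
x_1 = 535^2 mod 605 = 60.

535, 60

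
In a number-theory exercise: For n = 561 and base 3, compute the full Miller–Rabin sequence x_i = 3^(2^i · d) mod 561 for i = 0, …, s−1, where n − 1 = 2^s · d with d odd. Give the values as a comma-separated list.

n − 1 = 560 = 2^4 · 35, so s = 4 and d = 35.
x_0 = 3^35 mod 561 = 78.
x_1 = 78^2 mod 561 = 474.
x_2 = 474^2 mod 561 = 276.
x_3 = 276^2 mod 561 = 441.

78, 474, 276, 441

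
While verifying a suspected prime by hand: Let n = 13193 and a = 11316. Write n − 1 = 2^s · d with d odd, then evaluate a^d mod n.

n − 1 = 13192 = 2^3 · 1649, so s = 3 and d = 1649.
Repeated squaring mod 13193: 11316^1 ≡ 11316, 11316^2 ≡ 598, 11316^4 ≡ 1393, 11316^8 ≡ 1078, 11316^16 ≡ 1100, 11316^32 ≡ 9437, 11316^64 ≡ 4219, 11316^128 ≡ 2604, 11316^256 ≡ 12807, 11316^512 ≡ 3873, 11316^1024 ≡ 12881.
1649 = 1024 + 512 + 64 + 32 + 16 + 1, so 11316^1649 ≡ 12881·3873·4219·9437·1100·11316 ≡ 1340 (mod 13193).

1340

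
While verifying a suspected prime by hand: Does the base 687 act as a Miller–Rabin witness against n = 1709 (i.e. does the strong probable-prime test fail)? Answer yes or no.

n − 1 = 1708 = 2^2 · 427, so s = 2 and d = 427.
x_0 = 687^427 mod 1709 = 1.
x_0 = 1, so 687 is not a witness.

no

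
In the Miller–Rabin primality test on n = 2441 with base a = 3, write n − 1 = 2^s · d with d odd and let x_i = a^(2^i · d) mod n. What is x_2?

2440

n − 1 = 2440 = 2^3 · 305, so s = 3 and d = 305.
x_0 = 3^305 mod 2441 = 1319.
x_1 = 1319^2 mod 2441 = 1769.
x_2 = 1769^2 mod 2441 = 2440.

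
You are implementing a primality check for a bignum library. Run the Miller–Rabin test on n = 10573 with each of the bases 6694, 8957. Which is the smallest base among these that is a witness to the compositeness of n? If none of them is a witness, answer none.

8957

n − 1 = 10572 = 2^2 · 2643, so s = 2 and d = 2643.
Base 6694: x_0 = 6694^2643 mod 10573 = 1. x_0 = 1, so 6694 is not a witness.
Base 8957: x_0 = 8957^2643 mod 10573 = 5382. x_0 is neither 1 nor 10572, so continue squaring. x_1 = 5382^2 mod 10573 = 6477. Reached i = s−1 = 1 without hitting −1: 8957 is a Miller–Rabin witness and 10573 is composite.
The smallest witness among the given bases is 8957.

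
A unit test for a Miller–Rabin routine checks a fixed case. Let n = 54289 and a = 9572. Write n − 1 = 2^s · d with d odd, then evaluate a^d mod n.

n − 1 = 54288 = 2^4 · 3393, so s = 4 and d = 3393.
9572^3393 mod 54289 = 35883.

35883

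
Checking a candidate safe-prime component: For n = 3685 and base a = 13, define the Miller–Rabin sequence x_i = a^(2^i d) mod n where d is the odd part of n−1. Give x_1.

3524

n − 1 = 3684 = 2^2 · 921, so s = 2 and d = 921.
Repeated squaring mod 3685: 13^1 ≡ 13, 13^2 ≡ 169, 13^4 ≡ 2766, 13^8 ≡ 696, 13^16 ≡ 1681, 13^32 ≡ 3051, 13^64 ≡ 291, 13^128 ≡ 3611, 13^256 ≡ 1791, 13^512 ≡ 1731.
921 = 512 + 256 + 128 + 16 + 8 + 1, so 13^921 ≡ 1731·1791·3611·1681·696·13 ≡ 1718 (mod 3685).
x_0 = 1718.
x_1 = 1718^2 mod 3685 = 3524.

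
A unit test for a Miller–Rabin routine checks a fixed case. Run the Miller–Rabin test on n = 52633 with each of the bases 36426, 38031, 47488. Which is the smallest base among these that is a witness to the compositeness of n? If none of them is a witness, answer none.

38031

n − 1 = 52632 = 2^3 · 6579, so s = 3 and d = 6579.
Base 36426: x_0 = 36426^6579 mod 52633 = 52632. x_0 = 52632 ≡ −1, so 36426 is not a witness.
Base 38031: x_0 = 38031^6579 mod 52633 = 7518. x_0 is neither 1 nor 52632, so continue squaring. x_1 = 7518^2 mod 52633 = 45115. x_2 = 45115^2 mod 52633 = 45115. Reached i = s−1 = 2 without hitting −1: 38031 is a Miller–Rabin witness and 52633 is composite.
Base 47488: x_0 = 47488^6579 mod 52633 = 11123. x_0 is neither 1 nor 52632, so continue squaring. x_1 = 11123^2 mod 52633 = 33579. x_2 = 33579^2 mod 52633 = 45115. Reached i = s−1 = 2 without hitting −1: 47488 is a Miller–Rabin witness and 52633 is composite.
The smallest witness among the given bases is 38031.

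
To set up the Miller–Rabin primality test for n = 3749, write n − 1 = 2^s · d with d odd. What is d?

937

Halving: 3748 → 1874 → 937; 937 is odd.
So 3748 = 2^2 · 937.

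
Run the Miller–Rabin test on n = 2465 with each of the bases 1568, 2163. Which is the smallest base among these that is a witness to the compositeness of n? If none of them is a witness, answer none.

none

n − 1 = 2464 = 2^5 · 77, so s = 5 and d = 77.
Base 1568: x_0 = 1568^77 mod 2465 = 2163. x_0 is neither 1 nor 2464, so continue squaring. x_1 = 2163^2 mod 2465 = 2464. x_1 ≡ −1, so 1568 is not a witness.
Base 2163: x_0 = 2163^77 mod 2465 = 2163. x_0 is neither 1 nor 2464, so continue squaring. x_1 = 2163^2 mod 2465 = 2464. x_1 ≡ −1, so 2163 is not a witness.
No listed base is a witness for 2465.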